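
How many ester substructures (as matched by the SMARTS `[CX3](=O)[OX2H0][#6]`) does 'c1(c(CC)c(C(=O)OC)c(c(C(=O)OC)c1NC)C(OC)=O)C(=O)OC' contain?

4

[CX3](=O)[OX2H0][#6] is the SMARTS for an ester: a carbonyl carbon bonded to an oxygen that is itself bonded to carbon (no H on that O).
The molecule carries 4 separate instances of a methyl-ester group (-C(=O)OCH3) meeting every constraint; each maps to a distinct set of atoms, giving 4 matches.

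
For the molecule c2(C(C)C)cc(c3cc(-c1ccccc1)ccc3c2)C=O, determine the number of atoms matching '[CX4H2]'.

0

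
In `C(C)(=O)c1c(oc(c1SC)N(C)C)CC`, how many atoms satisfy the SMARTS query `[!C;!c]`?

4

The query [!C;!c] means: neither aliphatic nor aromatic carbon — same as [!#6].
Check the 15 heavy atoms by environment: 1× o (aromatic) → match; 4× c (aromatic) → no; 7× C → no; 1× O → match; 1× S → match; 1× N → match.
Summing the matching environments: 1 + 1 + 1 + 1 = 4 matching atoms.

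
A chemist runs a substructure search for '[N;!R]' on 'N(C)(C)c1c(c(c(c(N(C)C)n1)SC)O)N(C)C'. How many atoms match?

Check the 18 heavy atoms by environment: 1× n (aromatic, in 6-ring) → no; 5× c (aromatic, in 6-ring) → no; 1× S (acyclic) → no; 7× C (acyclic) → no; 3× N (acyclic) → match; 1× O (acyclic) → no.
That gives 3 matching atoms.

3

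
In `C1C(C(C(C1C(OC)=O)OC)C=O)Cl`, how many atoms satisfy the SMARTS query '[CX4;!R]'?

2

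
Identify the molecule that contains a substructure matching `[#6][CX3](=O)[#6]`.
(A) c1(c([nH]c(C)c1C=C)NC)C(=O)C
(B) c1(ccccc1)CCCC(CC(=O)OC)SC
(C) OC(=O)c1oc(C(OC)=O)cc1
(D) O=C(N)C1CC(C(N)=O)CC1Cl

A

[#6][CX3](=O)[#6] describes a carbonyl carbon (no H) flanked by two carbons (a ketone).
(A) contains an acetyl/ketone group (-C(=O)CH3), which satisfies every atom and bond constraint.
(B) has a methyl-ester group (-C(=O)OCH3) but one neighbour of the carbonyl carbon is O, not C.
(C) has a methyl-ester group (-C(=O)OCH3) but one neighbour of the carbonyl carbon is O, not C.
(D) has a primary amide (-C(=O)NH2) but one neighbour of the carbonyl carbon is N, not C.
So the answer is (A).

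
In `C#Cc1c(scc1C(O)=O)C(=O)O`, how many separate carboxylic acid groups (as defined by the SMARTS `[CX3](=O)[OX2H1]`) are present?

[CX3](=O)[OX2H1] is the SMARTS for a carboxylic acid: an sp2 carbon double-bonded to O and single-bonded to an -OH oxygen.
The molecule carries 2 separate instances of a carboxylic acid group (-C(=O)OH) meeting every constraint; each maps to a distinct set of atoms, giving 2 matches.

2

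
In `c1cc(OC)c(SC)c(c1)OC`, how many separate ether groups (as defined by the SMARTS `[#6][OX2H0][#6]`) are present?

2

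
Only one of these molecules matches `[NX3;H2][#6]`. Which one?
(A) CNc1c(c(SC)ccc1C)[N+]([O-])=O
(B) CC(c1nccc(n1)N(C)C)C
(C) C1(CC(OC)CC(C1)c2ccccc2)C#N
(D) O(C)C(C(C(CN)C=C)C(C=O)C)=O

[NX3;H2][#6] describes a trivalent nitrogen with two H attached to carbon (a primary amine).
(A) has an N-methylamino group (-NHCH3) but the nitrogen bears two carbons and only one H (H1), not H2.
(B) has a dimethylamino group (-N(CH3)2) but the nitrogen has H0, not H2.
(C) has a nitrile (-C#N) but the nitrogen is NX1 (triple-bonded), not NX3 with two H.
(D) contains a primary amino group (-NH2), which satisfies every atom and bond constraint.
So the answer is (D).

D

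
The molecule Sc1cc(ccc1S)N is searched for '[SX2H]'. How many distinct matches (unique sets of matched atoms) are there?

2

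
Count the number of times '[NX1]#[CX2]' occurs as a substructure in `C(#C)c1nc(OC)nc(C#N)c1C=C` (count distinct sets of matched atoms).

1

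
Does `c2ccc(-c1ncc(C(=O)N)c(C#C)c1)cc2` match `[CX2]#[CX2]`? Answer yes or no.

The pattern [CX2]#[CX2] describes a carbon-carbon triple bond — an alkyne.
The molecule carries an ethynyl group (-C#CH), whose atoms satisfy every constraint of the query, so the pattern matches.

Yes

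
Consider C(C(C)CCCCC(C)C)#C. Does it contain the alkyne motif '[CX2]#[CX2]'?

Yes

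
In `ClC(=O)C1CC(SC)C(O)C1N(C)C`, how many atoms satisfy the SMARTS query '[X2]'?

2

The query [X2] means: any atom with exactly two total connections (bonds + H).
Check the 14 heavy atoms by environment: 8× C (X4) → no; 1× S (X2) → match; 1× N (X3) → no; 1× C (X3) → no; 1× O (X1) → no; 1× Cl (X1) → no; 1× O (X2) → match.
Summing the matching environments: 1 + 1 = 2 matching atoms.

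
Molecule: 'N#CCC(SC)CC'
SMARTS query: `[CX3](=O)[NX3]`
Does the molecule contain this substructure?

No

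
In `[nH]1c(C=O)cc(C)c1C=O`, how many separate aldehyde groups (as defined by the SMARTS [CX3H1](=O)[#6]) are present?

[CX3H1](=O)[#6] is the SMARTS for an aldehyde: an sp2 carbon with one H, double-bonded to O and single-bonded to carbon.
The molecule carries 2 separate instances of an aldehyde (-CHO) meeting every constraint; each maps to a distinct set of atoms, giving 2 matches.

2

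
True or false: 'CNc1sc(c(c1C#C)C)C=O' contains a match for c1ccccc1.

False

The pattern c1ccccc1 describes six aromatic carbons in a ring — a benzene ring.
The closest candidate here is a methyl group (-CH3), but no six-membered all-carbon aromatic ring is present. No other fragment satisfies the full query, so there is no match.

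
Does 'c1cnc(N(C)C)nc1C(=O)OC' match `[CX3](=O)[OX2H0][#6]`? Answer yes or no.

Yes

The pattern [CX3](=O)[OX2H0][#6] describes a carbonyl carbon bonded to an oxygen that is itself bonded to carbon (no H on that O) — an ester.
The molecule carries a methyl-ester group (-C(=O)OCH3), whose atoms satisfy every constraint of the query, so the pattern matches.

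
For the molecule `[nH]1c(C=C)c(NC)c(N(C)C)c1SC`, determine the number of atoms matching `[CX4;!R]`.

4

Check the 14 heavy atoms by environment: 1× n (aromatic, X3, in 5-ring) → no; 4× c (aromatic, X3, in 5-ring) → no; 1× S (X2, acyclic) → no; 4× C (X4, acyclic) → match; 2× C (X3, acyclic) → no; 2× N (X3, acyclic) → no.
That gives 4 matching atoms.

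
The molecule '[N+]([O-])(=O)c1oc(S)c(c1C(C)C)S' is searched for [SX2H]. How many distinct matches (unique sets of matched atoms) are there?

2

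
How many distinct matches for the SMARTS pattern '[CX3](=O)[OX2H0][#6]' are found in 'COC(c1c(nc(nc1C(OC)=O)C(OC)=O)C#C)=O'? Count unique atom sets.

[CX3](=O)[OX2H0][#6] is the SMARTS for an ester: a carbonyl carbon bonded to an oxygen that is itself bonded to carbon (no H on that O).
The molecule carries 3 separate instances of a methyl-ester group (-C(=O)OCH3) meeting every constraint; each maps to a distinct set of atoms, giving 3 matches.

3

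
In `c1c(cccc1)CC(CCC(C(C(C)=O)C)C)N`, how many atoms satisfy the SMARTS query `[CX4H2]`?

3

Check the 18 heavy atoms by environment: 3× C (H3, X4) → no; 3× C (H1, X4) → no; 3× C (H2, X4) → match; 1× C (H0, X3) → no; 1× O (H0, X1) → no; 1× c (aromatic, H0, X3) → no; 5× c (aromatic, H1, X3) → no; 1× N (H2, X3) → no.
That gives 3 matching atoms.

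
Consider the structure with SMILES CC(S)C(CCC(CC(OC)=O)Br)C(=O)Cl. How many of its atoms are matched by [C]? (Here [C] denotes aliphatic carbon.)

10

The query [C] means: uppercase C matches aliphatic (non-aromatic) carbon only.
Check the 16 heavy atoms by environment: 10× C → match; 3× O → no; 1× Cl → no; 1× S → no; 1× Br → no.
That gives 10 matching atoms.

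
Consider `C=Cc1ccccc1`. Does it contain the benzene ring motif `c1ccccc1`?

Yes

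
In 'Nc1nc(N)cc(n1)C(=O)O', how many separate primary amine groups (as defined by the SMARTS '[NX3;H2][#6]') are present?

2

[NX3;H2][#6] is the SMARTS for a primary amine: a trivalent nitrogen with two H attached to carbon.
The molecule carries 2 separate instances of a primary amino group (-NH2) meeting every constraint; each maps to a distinct set of atoms, giving 2 matches.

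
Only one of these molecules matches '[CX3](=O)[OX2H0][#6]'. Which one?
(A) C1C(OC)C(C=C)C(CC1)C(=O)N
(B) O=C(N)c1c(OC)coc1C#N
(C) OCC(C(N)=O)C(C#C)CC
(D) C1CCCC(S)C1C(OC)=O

D

[CX3](=O)[OX2H0][#6] describes a carbonyl carbon bonded to an oxygen that is itself bonded to carbon (no H on that O) (an ester).
(A) has a primary amide (-C(=O)NH2) but the carbonyl is bonded to N, not to an O-C linkage.
(B) has a methoxy ether (-OCH3) but the ether oxygen is not adjacent to a C=O carbon.
(C) has a primary amide (-C(=O)NH2) but the carbonyl is bonded to N, not to an O-C linkage.
(D) contains a methyl-ester group (-C(=O)OCH3), which satisfies every atom and bond constraint.
So the answer is (D).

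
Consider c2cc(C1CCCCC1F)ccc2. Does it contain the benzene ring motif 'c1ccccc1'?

Yes

The pattern c1ccccc1 describes six aromatic carbons in a ring — a benzene ring.
The molecule carries a phenyl ring, whose atoms satisfy every constraint of the query, so the pattern matches.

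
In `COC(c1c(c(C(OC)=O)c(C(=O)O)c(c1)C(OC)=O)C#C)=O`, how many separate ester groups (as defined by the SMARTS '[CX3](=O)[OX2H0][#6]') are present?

3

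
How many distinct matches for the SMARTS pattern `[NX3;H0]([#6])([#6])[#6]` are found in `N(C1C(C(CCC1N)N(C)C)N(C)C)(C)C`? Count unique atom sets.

[NX3;H0]([#6])([#6])[#6] is the SMARTS for a tertiary amine: a trivalent nitrogen with no H, bonded to three carbons.
The molecule carries 3 separate instances of a dimethylamino group (-N(CH3)2) meeting every constraint; each maps to a distinct set of atoms, giving 3 matches.

3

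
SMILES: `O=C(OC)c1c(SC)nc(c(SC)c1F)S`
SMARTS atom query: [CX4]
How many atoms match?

3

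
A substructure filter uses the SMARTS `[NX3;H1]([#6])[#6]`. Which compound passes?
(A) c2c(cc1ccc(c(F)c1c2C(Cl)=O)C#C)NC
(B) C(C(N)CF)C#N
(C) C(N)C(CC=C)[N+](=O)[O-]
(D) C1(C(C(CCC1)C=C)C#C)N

A

[NX3;H1]([#6])[#6] describes a trivalent nitrogen with one H, bonded to two carbons (a secondary amine).
(A) contains an N-methylamino group (-NHCH3), which satisfies every atom and bond constraint.
(B) has a primary amino group (-NH2) but the nitrogen has H2 and only one carbon neighbour.
(C) has a primary amino group (-NH2) but the nitrogen has H2 and only one carbon neighbour.
(D) has a primary amino group (-NH2) but the nitrogen has H2 and only one carbon neighbour.
So the answer is (A).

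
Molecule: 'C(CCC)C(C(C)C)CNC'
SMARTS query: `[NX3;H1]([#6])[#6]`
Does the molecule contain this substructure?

The pattern [NX3;H1]([#6])[#6] describes a trivalent nitrogen with one H, bonded to two carbons — a secondary amine.
The molecule carries an N-methylamino group (-NHCH3), whose atoms satisfy every constraint of the query, so the pattern matches.

Yes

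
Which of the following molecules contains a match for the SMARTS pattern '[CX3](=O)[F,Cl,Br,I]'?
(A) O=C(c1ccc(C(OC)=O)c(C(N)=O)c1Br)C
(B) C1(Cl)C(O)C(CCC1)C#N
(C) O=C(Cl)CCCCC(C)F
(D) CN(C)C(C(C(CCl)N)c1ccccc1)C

[CX3](=O)[F,Cl,Br,I] describes a carbonyl carbon bonded to a halogen (an acyl halide).
(A) has a methyl-ester group (-C(=O)OCH3) but the carbonyl is bonded to -O-C, not to a halogen.
(B) has a chloro substituent but the Cl is not on a carbonyl carbon.
(C) contains an acyl chloride (-C(=O)Cl), which satisfies every atom and bond constraint.
(D) has a chloro substituent but the Cl is not on a carbonyl carbon.
So the answer is (C).

C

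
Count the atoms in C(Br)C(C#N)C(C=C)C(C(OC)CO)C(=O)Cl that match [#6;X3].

3

The query [#6;X3] means: any carbon (aromatic or not) with three total connections.
Check the 17 heavy atoms by environment: 7× C (X4) → no; 1× C (X2) → no; 1× N (X1) → no; 3× C (X3) → match; 1× O (X1) → no; 1× Cl (X1) → no; 1× Br (X1) → no; 2× O (X2) → no.
That gives 3 matching atoms.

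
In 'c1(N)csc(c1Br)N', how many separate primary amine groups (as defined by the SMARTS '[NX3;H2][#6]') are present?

[NX3;H2][#6] is the SMARTS for a primary amine: a trivalent nitrogen with two H attached to carbon.
The molecule carries 2 separate instances of a primary amino group (-NH2) meeting every constraint; each maps to a distinct set of atoms, giving 2 matches.

2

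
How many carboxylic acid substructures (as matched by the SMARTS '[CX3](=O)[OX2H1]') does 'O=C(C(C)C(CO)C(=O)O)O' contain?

2

[CX3](=O)[OX2H1] is the SMARTS for a carboxylic acid: an sp2 carbon double-bonded to O and single-bonded to an -OH oxygen.
The molecule carries 2 separate instances of a carboxylic acid group (-C(=O)OH) meeting every constraint; each maps to a distinct set of atoms, giving 2 matches.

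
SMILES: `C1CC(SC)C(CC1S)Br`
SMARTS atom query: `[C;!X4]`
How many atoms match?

0

The query [C;!X4] means: aliphatic carbon that does not have four total connections.
Check the 10 heavy atoms by environment: 7× C (X4) → no; 1× Br (X1) → no; 2× S (X2) → no.
No environment satisfies the query, so 0 matching atoms.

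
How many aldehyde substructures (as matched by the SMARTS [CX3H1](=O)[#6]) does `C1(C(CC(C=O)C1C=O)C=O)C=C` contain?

3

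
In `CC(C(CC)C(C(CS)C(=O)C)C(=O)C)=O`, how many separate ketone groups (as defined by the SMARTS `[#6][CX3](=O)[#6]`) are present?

[#6][CX3](=O)[#6] is the SMARTS for a ketone: a carbonyl carbon (no H) flanked by two carbons.
The molecule carries 3 separate instances of an acetyl/ketone group (-C(=O)CH3) meeting every constraint; each maps to a distinct set of atoms, giving 3 matches.

3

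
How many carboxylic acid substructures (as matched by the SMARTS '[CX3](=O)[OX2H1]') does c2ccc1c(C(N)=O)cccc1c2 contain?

0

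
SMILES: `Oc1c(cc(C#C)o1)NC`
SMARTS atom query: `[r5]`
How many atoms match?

The query [r5] means: r5 matches atoms in a five-membered ring.
Check the 10 heavy atoms by environment: 1× o (aromatic, in 5-ring) → match; 4× c (aromatic, in 5-ring) → match; 1× O (acyclic) → no; 1× N (acyclic) → no; 3× C (acyclic) → no.
Summing the matching environments: 1 + 4 = 5 matching atoms.

5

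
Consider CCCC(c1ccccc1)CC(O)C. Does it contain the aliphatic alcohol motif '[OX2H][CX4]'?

The pattern [OX2H][CX4] describes a hydroxyl oxygen bound to an sp3 (X4) carbon — an aliphatic alcohol.
The molecule carries a hydroxyl group (-OH), whose atoms satisfy every constraint of the query, so the pattern matches.

Yes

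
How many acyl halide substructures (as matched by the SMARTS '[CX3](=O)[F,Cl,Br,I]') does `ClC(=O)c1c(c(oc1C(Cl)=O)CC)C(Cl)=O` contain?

3

[CX3](=O)[F,Cl,Br,I] is the SMARTS for an acyl halide: a carbonyl carbon bonded to a halogen.
The molecule carries 3 separate instances of an acyl chloride (-C(=O)Cl) meeting every constraint; each maps to a distinct set of atoms, giving 3 matches.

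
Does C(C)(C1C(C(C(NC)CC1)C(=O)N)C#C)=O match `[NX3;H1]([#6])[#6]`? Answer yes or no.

The pattern [NX3;H1]([#6])[#6] describes a trivalent nitrogen with one H, bonded to two carbons — a secondary amine.
The molecule carries an N-methylamino group (-NHCH3), whose atoms satisfy every constraint of the query, so the pattern matches.

Yes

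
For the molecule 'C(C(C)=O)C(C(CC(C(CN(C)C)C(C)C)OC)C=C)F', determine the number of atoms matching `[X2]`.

1

The query [X2] means: any atom with exactly two total connections (bonds + H).
Check the 21 heavy atoms by environment: 14× C (X4) → no; 3× C (X3) → no; 1× O (X1) → no; 1× N (X3) → no; 1× F (X1) → no; 1× O (X2) → match.
That gives 1 matching atom.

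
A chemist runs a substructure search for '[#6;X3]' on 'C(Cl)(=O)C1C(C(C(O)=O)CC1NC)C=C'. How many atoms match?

Check the 15 heavy atoms by environment: 6× C (X4) → no; 4× C (X3) → match; 2× O (X1) → no; 1× O (X2) → no; 1× Cl (X1) → no; 1× N (X3) → no.
That gives 4 matching atoms.

4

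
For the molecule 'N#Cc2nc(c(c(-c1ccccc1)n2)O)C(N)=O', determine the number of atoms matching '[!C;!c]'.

6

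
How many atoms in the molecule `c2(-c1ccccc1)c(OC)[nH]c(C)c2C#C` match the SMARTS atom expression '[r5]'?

5

The query [r5] means: r5 matches atoms in a five-membered ring.
Check the 16 heavy atoms by environment: 1× n (aromatic, in 5-ring) → match; 4× c (aromatic, in 5-ring) → match; 6× c (aromatic, in 6-ring) → no; 4× C (acyclic) → no; 1× O (acyclic) → no.
Summing the matching environments: 1 + 4 = 5 matching atoms.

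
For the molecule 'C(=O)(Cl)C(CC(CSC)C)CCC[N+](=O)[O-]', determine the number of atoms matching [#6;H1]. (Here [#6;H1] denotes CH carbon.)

2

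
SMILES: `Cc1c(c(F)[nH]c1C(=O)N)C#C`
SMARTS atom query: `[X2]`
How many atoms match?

2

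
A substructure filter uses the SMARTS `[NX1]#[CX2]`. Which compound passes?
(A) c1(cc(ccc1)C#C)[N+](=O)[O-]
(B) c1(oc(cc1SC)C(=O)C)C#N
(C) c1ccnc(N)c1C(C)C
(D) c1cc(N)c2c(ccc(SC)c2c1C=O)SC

B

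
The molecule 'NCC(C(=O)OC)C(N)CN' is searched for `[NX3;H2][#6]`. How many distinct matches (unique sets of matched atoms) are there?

[NX3;H2][#6] is the SMARTS for a primary amine: a trivalent nitrogen with two H attached to carbon.
The molecule carries 3 separate instances of a primary amino group (-NH2) meeting every constraint; each maps to a distinct set of atoms, giving 3 matches.

3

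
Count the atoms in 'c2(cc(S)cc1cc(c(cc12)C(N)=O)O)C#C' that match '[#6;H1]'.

Check the 17 heavy atoms by environment: 6× c (aromatic, H0) → no; 4× c (aromatic, H1) → match; 2× C (H0) → no; 1× O (H0) → no; 1× N (H2) → no; 1× C (H1) → match; 1× O (H1) → no; 1× S (H1) → no.
Summing the matching environments: 4 + 1 = 5 matching atoms.

5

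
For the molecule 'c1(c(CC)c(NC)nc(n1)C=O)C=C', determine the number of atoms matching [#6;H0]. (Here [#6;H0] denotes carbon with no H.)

4

Check the 14 heavy atoms by environment: 2× n (aromatic, H0) → no; 4× c (aromatic, H0) → match; 2× C (H1) → no; 2× C (H2) → no; 2× C (H3) → no; 1× N (H1) → no; 1× O (H0) → no.
That gives 4 matching atoms.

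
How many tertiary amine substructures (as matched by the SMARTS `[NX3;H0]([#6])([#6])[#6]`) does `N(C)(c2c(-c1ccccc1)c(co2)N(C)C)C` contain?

2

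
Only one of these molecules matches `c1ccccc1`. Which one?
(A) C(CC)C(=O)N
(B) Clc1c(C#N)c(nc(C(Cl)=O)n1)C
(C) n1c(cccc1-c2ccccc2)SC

C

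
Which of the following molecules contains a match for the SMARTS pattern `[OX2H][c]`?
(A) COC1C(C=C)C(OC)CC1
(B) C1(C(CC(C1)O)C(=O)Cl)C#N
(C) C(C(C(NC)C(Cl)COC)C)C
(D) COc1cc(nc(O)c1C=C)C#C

D

[OX2H][c] describes a hydroxyl oxygen attached to an aromatic carbon (a phenol).
(A) has a methoxy ether (-OCH3) but the oxygen has H0, not H1.
(B) has a hydroxyl group (-OH) but the -OH is on an aliphatic carbon, not an aromatic c.
(C) has a methoxy ether (-OCH3) but the oxygen has H0, not H1.
(D) contains a hydroxyl group (-OH), which satisfies every atom and bond constraint.
So the answer is (D).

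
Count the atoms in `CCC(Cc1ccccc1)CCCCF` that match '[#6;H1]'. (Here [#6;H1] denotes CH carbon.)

6

The query [#6;H1] means: any carbon bearing exactly one hydrogen.
Check the 15 heavy atoms by environment: 6× C (H2) → no; 1× C (H1) → match; 1× F (H0) → no; 1× c (aromatic, H0) → no; 5× c (aromatic, H1) → match; 1× C (H3) → no.
Summing the matching environments: 1 + 5 = 6 matching atoms.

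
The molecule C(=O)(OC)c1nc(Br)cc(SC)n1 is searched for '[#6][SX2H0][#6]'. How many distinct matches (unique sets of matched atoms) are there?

1

[#6][SX2H0][#6] is the SMARTS for a thioether: an aliphatic sulfur bridging two carbons with no H on the sulfur.
Exactly one fragment in the molecule meets all constraints, giving 1 match.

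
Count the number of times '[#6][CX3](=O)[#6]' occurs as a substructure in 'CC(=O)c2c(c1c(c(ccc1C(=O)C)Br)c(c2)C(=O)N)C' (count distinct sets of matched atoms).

2

[#6][CX3](=O)[#6] is the SMARTS for a ketone: a carbonyl carbon (no H) flanked by two carbons.
The molecule carries 2 separate instances of an acetyl/ketone group (-C(=O)CH3) meeting every constraint; each maps to a distinct set of atoms, giving 2 matches.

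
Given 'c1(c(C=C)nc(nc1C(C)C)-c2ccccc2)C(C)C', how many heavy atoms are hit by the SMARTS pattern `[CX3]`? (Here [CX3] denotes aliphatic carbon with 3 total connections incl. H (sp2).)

The query [CX3] means: C with X3: aliphatic carbon with exactly 3 total connections.
Check the 20 heavy atoms by environment: 2× n (aromatic, X2) → no; 10× c (aromatic, X3) → no; 2× C (X3) → match; 6× C (X4) → no.
That gives 2 matching atoms.

2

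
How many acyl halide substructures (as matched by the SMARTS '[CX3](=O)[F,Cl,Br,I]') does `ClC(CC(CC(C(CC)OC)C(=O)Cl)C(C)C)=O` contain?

2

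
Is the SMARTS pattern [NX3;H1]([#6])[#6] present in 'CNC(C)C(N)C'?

Yes

The pattern [NX3;H1]([#6])[#6] describes a trivalent nitrogen with one H, bonded to two carbons — a secondary amine.
The molecule carries an N-methylamino group (-NHCH3), whose atoms satisfy every constraint of the query, so the pattern matches.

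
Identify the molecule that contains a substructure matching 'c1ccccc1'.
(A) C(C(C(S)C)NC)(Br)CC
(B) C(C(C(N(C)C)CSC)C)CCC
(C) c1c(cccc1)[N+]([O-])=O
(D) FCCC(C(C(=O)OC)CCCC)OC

c1ccccc1 describes six aromatic carbons in a ring (a benzene ring).
(A) has a methyl group (-CH3) but no six-membered all-carbon aromatic ring is present.
(B) has a methyl group (-CH3) but no six-membered all-carbon aromatic ring is present.
(C) contains the required atom environment, so the pattern matches.
(D) has a methyl group (-CH3) but no six-membered all-carbon aromatic ring is present.
So the answer is (C).

C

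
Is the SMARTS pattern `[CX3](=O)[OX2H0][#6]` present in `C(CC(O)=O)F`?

The pattern [CX3](=O)[OX2H0][#6] describes a carbonyl carbon bonded to an oxygen that is itself bonded to carbon (no H on that O) — an ester.
The closest candidate here is a carboxylic acid group (-C(=O)OH), but the singly-bonded O carries H (OX2H1, not H0). No other fragment satisfies the full query, so there is no match.

No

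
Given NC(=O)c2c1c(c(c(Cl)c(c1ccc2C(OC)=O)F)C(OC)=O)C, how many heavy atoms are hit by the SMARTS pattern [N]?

1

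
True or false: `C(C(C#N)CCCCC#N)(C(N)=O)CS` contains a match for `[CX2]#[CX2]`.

False

The pattern [CX2]#[CX2] describes a carbon-carbon triple bond — an alkyne.
The closest candidate here is a nitrile (-C#N), but the triple bond is C#N, not C#C. No other fragment satisfies the full query, so there is no match.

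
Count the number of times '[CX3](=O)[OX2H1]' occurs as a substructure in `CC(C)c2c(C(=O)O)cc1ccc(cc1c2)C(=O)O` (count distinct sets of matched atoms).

2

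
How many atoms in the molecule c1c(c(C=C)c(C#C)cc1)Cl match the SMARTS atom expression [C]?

4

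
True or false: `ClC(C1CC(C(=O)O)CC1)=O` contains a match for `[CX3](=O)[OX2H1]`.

The pattern [CX3](=O)[OX2H1] describes an sp2 carbon double-bonded to O and single-bonded to an -OH oxygen — a carboxylic acid.
The molecule carries a carboxylic acid group (-C(=O)OH), whose atoms satisfy every constraint of the query, so the pattern matches.

True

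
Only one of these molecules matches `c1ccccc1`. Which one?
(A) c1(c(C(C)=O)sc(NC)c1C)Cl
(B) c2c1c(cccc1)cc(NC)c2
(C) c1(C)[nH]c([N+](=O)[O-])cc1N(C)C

B

c1ccccc1 describes six aromatic carbons in a ring (a benzene ring).
(A) has a methyl group (-CH3) but no six-membered all-carbon aromatic ring is present.
(B) contains the required atom environment, so the pattern matches.
(C) has a methyl group (-CH3) but no six-membered all-carbon aromatic ring is present.
So the answer is (B).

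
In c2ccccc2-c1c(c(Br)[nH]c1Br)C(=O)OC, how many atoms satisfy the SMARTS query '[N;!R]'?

0

The query [N;!R] means: aliphatic nitrogen not in a ring.
Check the 17 heavy atoms by environment: 1× n (aromatic, in 5-ring) → no; 4× c (aromatic, in 5-ring) → no; 6× c (aromatic, in 6-ring) → no; 2× Br (acyclic) → no; 2× C (acyclic) → no; 2× O (acyclic) → no.
No environment satisfies the query, so 0 matching atoms.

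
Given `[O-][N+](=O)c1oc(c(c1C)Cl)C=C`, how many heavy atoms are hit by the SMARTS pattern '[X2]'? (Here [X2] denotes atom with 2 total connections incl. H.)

1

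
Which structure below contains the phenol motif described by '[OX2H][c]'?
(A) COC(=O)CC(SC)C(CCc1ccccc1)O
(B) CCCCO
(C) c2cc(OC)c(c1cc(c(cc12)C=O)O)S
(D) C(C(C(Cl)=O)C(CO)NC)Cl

C

[OX2H][c] describes a hydroxyl oxygen attached to an aromatic carbon (a phenol).
(A) has a hydroxyl group (-OH) but the -OH is on an aliphatic carbon, not an aromatic c.
(B) has a hydroxyl group (-OH) but the -OH is on an aliphatic carbon, not an aromatic c.
(C) contains a hydroxyl group (-OH), which satisfies every atom and bond constraint.
(D) has a hydroxyl group (-OH) but the -OH is on an aliphatic carbon, not an aromatic c.
So the answer is (C).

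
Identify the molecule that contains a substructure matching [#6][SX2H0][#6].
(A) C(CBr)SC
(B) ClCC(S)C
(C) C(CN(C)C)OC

A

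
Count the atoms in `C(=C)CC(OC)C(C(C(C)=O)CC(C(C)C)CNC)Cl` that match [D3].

6

Check the 20 heavy atoms by environment: 4× C (D2) → no; 6× C (D3) → match; 6× C (D1) → no; 1× O (D2) → no; 1× N (D2) → no; 1× O (D1) → no; 1× Cl (D1) → no.
That gives 6 matching atoms.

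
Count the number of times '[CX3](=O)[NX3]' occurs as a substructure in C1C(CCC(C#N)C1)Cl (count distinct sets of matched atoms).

0

[CX3](=O)[NX3] is the SMARTS for an amide: a carbonyl carbon bonded to a trivalent nitrogen.
The molecule has a nitrile (-C#N), but the nitrile N is NX1 (triple-bonded), not NX3; nothing else fits, so there are 0 matches.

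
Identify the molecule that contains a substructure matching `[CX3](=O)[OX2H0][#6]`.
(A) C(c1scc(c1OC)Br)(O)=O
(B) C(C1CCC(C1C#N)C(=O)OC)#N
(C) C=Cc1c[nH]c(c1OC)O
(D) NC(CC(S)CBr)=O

[CX3](=O)[OX2H0][#6] describes a carbonyl carbon bonded to an oxygen that is itself bonded to carbon (no H on that O) (an ester).
(A) has a methoxy ether (-OCH3) but the ether oxygen is not adjacent to a C=O carbon.
(B) contains a methyl-ester group (-C(=O)OCH3), which satisfies every atom and bond constraint.
(C) has a methoxy ether (-OCH3) but the ether oxygen is not adjacent to a C=O carbon.
(D) has a primary amide (-C(=O)NH2) but the carbonyl is bonded to N, not to an O-C linkage.
So the answer is (B).

B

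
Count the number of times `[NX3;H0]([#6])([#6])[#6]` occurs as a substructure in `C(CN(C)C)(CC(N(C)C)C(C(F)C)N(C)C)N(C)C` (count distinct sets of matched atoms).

4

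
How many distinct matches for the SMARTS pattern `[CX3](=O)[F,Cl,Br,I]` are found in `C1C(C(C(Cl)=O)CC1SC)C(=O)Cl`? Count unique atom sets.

2

[CX3](=O)[F,Cl,Br,I] is the SMARTS for an acyl halide: a carbonyl carbon bonded to a halogen.
The molecule carries 2 separate instances of an acyl chloride (-C(=O)Cl) meeting every constraint; each maps to a distinct set of atoms, giving 2 matches.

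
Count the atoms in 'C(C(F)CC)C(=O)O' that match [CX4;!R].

4

The query [CX4;!R] means: aliphatic carbon with four total connections, not in a ring.
Check the 8 heavy atoms by environment: 4× C (X4, acyclic) → match; 1× F (X1, acyclic) → no; 1× C (X3, acyclic) → no; 1× O (X1, acyclic) → no; 1× O (X2, acyclic) → no.
That gives 4 matching atoms.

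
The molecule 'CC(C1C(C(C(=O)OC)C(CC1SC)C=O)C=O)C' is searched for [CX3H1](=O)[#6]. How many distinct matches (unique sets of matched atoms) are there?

2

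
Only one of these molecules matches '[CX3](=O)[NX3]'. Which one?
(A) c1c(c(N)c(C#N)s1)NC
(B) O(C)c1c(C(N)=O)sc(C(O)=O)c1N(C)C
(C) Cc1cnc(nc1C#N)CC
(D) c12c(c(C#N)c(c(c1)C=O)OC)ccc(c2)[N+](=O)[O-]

[CX3](=O)[NX3] describes a carbonyl carbon bonded to a trivalent nitrogen (an amide).
(A) has a primary amino group (-NH2) but the -NH2 is not attached to a carbonyl carbon.
(B) contains a primary amide (-C(=O)NH2), which satisfies every atom and bond constraint.
(C) has a nitrile (-C#N) but the nitrile N is NX1 (triple-bonded), not NX3.
(D) has a nitrile (-C#N) but the nitrile N is NX1 (triple-bonded), not NX3.
So the answer is (B).

B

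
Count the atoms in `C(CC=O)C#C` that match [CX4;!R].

The query [CX4;!R] means: aliphatic carbon with four total connections, not in a ring.
Check the 6 heavy atoms by environment: 2× C (X4, acyclic) → match; 2× C (X2, acyclic) → no; 1× C (X3, acyclic) → no; 1× O (X1, acyclic) → no.
That gives 2 matching atoms.

2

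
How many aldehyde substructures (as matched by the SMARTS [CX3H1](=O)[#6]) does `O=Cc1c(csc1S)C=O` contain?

2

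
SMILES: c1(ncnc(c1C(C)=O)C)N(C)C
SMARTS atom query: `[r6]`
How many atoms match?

Check the 13 heavy atoms by environment: 2× n (aromatic, in 6-ring) → match; 4× c (aromatic, in 6-ring) → match; 1× N (acyclic) → no; 5× C (acyclic) → no; 1× O (acyclic) → no.
Summing the matching environments: 2 + 4 = 6 matching atoms.

6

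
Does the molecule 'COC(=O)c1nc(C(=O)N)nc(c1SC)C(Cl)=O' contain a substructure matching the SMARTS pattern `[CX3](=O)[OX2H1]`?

No

The pattern [CX3](=O)[OX2H1] describes an sp2 carbon double-bonded to O and single-bonded to an -OH oxygen — a carboxylic acid.
The closest candidate here is a primary amide (-C(=O)NH2), but the carbonyl is bonded to N, not to an -OH oxygen. No other fragment satisfies the full query, so there is no match.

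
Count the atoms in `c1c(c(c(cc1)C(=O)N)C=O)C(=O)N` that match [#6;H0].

5

The query [#6;H0] means: any carbon with no attached hydrogen.
Check the 14 heavy atoms by environment: 3× c (aromatic, H1) → no; 3× c (aromatic, H0) → match; 1× C (H1) → no; 3× O (H0) → no; 2× C (H0) → match; 2× N (H2) → no.
Summing the matching environments: 3 + 2 = 5 matching atoms.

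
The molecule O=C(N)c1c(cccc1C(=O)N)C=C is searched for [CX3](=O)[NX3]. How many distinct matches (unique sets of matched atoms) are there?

2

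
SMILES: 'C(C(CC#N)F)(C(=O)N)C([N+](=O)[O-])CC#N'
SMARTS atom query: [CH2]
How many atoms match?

2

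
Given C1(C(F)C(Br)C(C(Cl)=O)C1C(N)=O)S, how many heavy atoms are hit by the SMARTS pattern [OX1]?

2

Check the 14 heavy atoms by environment: 5× C (X4) → no; 1× F (X1) → no; 2× C (X3) → no; 2× O (X1) → match; 1× Cl (X1) → no; 1× S (X2) → no; 1× N (X3) → no; 1× Br (X1) → no.
That gives 2 matching atoms.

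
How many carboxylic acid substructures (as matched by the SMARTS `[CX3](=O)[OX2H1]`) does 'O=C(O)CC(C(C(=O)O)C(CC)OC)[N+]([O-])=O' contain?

[CX3](=O)[OX2H1] is the SMARTS for a carboxylic acid: an sp2 carbon double-bonded to O and single-bonded to an -OH oxygen.
The molecule carries 2 separate instances of a carboxylic acid group (-C(=O)OH) meeting every constraint; each maps to a distinct set of atoms, giving 2 matches.

2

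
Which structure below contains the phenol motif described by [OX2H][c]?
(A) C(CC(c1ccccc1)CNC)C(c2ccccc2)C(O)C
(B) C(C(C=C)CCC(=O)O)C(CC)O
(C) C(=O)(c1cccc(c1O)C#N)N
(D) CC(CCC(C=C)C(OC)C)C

C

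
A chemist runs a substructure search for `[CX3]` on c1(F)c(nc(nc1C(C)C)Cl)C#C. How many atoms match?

0

The query [CX3] means: C with X3: aliphatic carbon with exactly 3 total connections.
Check the 13 heavy atoms by environment: 2× n (aromatic, X2) → no; 4× c (aromatic, X3) → no; 1× F (X1) → no; 1× Cl (X1) → no; 3× C (X4) → no; 2× C (X2) → no.
No environment satisfies the query, so 0 matching atoms.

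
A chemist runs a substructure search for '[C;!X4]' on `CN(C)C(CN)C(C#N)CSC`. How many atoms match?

1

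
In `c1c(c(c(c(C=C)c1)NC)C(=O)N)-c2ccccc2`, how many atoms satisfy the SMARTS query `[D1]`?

Check the 19 heavy atoms by environment: 5× c (aromatic, D3) → no; 7× c (aromatic, D2) → no; 1× C (D2) → no; 2× C (D1) → match; 1× N (D2) → no; 1× C (D3) → no; 1× O (D1) → match; 1× N (D1) → match.
Summing the matching environments: 2 + 1 + 1 = 4 matching atoms.

4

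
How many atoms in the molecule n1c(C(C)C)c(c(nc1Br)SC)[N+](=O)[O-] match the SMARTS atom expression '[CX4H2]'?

0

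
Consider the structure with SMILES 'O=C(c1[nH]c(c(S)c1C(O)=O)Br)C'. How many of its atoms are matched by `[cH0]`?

4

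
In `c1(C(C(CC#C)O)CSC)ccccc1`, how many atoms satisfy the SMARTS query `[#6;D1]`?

2

Check the 15 heavy atoms by environment: 3× C (D2) → no; 2× C (D3) → no; 2× C (D1) → match; 1× O (D1) → no; 1× c (aromatic, D3) → no; 5× c (aromatic, D2) → no; 1× S (D2) → no.
That gives 2 matching atoms.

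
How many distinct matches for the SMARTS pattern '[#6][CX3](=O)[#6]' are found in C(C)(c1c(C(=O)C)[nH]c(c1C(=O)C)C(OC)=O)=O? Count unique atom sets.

3

[#6][CX3](=O)[#6] is the SMARTS for a ketone: a carbonyl carbon (no H) flanked by two carbons.
The molecule carries 3 separate instances of an acetyl/ketone group (-C(=O)CH3) meeting every constraint; each maps to a distinct set of atoms, giving 3 matches.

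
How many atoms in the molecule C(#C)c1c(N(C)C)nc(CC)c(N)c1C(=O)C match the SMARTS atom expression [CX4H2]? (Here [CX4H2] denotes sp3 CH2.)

1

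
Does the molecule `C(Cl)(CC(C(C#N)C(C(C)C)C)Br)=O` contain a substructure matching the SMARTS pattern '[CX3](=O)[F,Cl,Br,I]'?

The pattern [CX3](=O)[F,Cl,Br,I] describes a carbonyl carbon bonded to a halogen — an acyl halide.
The molecule carries an acyl chloride (-C(=O)Cl), whose atoms satisfy every constraint of the query, so the pattern matches.

Yes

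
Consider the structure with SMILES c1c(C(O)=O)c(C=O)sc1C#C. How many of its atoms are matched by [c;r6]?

The query [c;r6] means: aromatic carbon that belongs to a six-membered ring.
Check the 12 heavy atoms by environment: 1× s (aromatic, in 5-ring) → no; 4× c (aromatic, in 5-ring) → no; 4× C (acyclic) → no; 3× O (acyclic) → no.
No environment satisfies the query, so 0 matching atoms.

0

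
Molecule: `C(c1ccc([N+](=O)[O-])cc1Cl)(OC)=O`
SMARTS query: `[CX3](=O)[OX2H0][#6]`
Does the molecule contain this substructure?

Yes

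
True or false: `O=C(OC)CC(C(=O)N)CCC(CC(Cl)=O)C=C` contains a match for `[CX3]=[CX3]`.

The pattern [CX3]=[CX3] describes a non-aromatic C=C double bond between two sp2 carbons — an alkene.
The molecule carries a vinyl group (-CH=CH2), whose atoms satisfy every constraint of the query, so the pattern matches.

True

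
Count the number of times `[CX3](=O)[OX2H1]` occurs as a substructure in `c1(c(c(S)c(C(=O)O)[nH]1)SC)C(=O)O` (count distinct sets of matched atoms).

[CX3](=O)[OX2H1] is the SMARTS for a carboxylic acid: an sp2 carbon double-bonded to O and single-bonded to an -OH oxygen.
The molecule carries 2 separate instances of a carboxylic acid group (-C(=O)OH) meeting every constraint; each maps to a distinct set of atoms, giving 2 matches.

2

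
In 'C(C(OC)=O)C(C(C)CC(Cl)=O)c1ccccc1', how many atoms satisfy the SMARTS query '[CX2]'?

0

Check the 18 heavy atoms by environment: 6× C (X4) → no; 6× c (aromatic, X3) → no; 2× C (X3) → no; 2× O (X1) → no; 1× O (X2) → no; 1× Cl (X1) → no.
No environment satisfies the query, so 0 matching atoms.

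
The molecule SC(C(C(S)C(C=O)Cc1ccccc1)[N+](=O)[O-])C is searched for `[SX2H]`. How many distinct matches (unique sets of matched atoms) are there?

[SX2H] is the SMARTS for a thiol: an aliphatic sulfur with two connections, one being H.
The molecule carries 2 separate instances of a thiol (-SH) meeting every constraint; each maps to a distinct set of atoms, giving 2 matches.

2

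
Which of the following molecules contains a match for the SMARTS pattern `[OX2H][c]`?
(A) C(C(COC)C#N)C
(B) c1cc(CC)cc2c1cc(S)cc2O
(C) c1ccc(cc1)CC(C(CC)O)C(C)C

B

[OX2H][c] describes a hydroxyl oxygen attached to an aromatic carbon (a phenol).
(A) has a methoxy ether (-OCH3) but the oxygen has H0, not H1.
(B) contains a hydroxyl group (-OH), which satisfies every atom and bond constraint.
(C) has a hydroxyl group (-OH) but the -OH is on an aliphatic carbon, not an aromatic c.
So the answer is (B).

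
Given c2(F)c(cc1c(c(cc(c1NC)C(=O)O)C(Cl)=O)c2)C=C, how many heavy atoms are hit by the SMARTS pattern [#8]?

3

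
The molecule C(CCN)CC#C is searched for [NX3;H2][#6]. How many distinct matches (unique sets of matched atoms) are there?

1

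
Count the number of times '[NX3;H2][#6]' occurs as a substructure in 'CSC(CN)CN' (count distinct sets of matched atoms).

[NX3;H2][#6] is the SMARTS for a primary amine: a trivalent nitrogen with two H attached to carbon.
The molecule carries 2 separate instances of a primary amino group (-NH2) meeting every constraint; each maps to a distinct set of atoms, giving 2 matches.

2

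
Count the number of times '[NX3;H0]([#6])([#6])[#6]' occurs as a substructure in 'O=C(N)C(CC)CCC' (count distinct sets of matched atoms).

0

[NX3;H0]([#6])([#6])[#6] is the SMARTS for a tertiary amine: a trivalent nitrogen with no H, bonded to three carbons.
The molecule has a primary amide (-C(=O)NH2), but the amide nitrogen has H2 and only one carbon neighbour; nothing else fits, so there are 0 matches.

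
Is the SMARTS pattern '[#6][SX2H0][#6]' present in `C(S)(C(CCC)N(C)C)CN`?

No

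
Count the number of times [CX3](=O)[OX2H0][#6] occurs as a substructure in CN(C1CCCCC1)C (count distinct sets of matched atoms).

0

[CX3](=O)[OX2H0][#6] is the SMARTS for an ester: a carbonyl carbon bonded to an oxygen that is itself bonded to carbon (no H on that O).
No fragment in the molecule satisfies every constraint, giving 0 matches.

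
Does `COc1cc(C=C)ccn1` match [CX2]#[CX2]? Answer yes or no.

The pattern [CX2]#[CX2] describes a carbon-carbon triple bond — an alkyne.
The closest candidate here is a vinyl group (-CH=CH2), but the C=C is a double bond; both carbons are CX3, not CX2. No other fragment satisfies the full query, so there is no match.

No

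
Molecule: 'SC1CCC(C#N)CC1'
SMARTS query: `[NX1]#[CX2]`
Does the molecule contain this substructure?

Yes

The pattern [NX1]#[CX2] describes a nitrogen triple-bonded to a two-connected carbon — a nitrile.
The molecule carries a nitrile (-C#N), whose atoms satisfy every constraint of the query, so the pattern matches.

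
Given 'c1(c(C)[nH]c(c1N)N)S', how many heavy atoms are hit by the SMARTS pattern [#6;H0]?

4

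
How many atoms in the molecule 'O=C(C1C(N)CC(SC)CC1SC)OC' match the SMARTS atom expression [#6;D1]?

The query [#6;D1] means: carbon bonded to exactly one heavy atom.
Check the 15 heavy atoms by environment: 5× C (D3) → no; 2× C (D2) → no; 1× O (D1) → no; 1× O (D2) → no; 3× C (D1) → match; 1× N (D1) → no; 2× S (D2) → no.
That gives 3 matching atoms.

3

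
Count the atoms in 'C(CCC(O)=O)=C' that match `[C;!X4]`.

Check the 7 heavy atoms by environment: 2× C (X4) → no; 3× C (X3) → match; 1× O (X1) → no; 1× O (X2) → no.
That gives 3 matching atoms.

3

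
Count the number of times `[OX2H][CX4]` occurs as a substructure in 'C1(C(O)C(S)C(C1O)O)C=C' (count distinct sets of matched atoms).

3

[OX2H][CX4] is the SMARTS for an aliphatic alcohol: a hydroxyl oxygen bound to an sp3 (X4) carbon.
The molecule carries 3 separate instances of a hydroxyl group (-OH) meeting every constraint; each maps to a distinct set of atoms, giving 3 matches.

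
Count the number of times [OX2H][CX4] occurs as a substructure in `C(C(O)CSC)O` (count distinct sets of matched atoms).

[OX2H][CX4] is the SMARTS for an aliphatic alcohol: a hydroxyl oxygen bound to an sp3 (X4) carbon.
The molecule carries 2 separate instances of a hydroxyl group (-OH) meeting every constraint; each maps to a distinct set of atoms, giving 2 matches.

2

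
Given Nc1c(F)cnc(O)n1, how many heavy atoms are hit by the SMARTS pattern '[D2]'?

3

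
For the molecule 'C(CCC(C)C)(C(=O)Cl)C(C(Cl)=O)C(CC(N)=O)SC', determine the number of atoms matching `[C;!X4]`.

3

The query [C;!X4] means: aliphatic carbon that does not have four total connections.
Check the 20 heavy atoms by environment: 10× C (X4) → no; 1× S (X2) → no; 3× C (X3) → match; 3× O (X1) → no; 2× Cl (X1) → no; 1× N (X3) → no.
That gives 3 matching atoms.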